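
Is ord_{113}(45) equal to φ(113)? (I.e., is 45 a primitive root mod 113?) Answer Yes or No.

Yes

φ(113) = 113 − 1 = 112 = 2^4 · 7.
45 is a primitive root mod 113 iff 45^(φ(113)/q) ≢ 1 for every prime q | φ(113), i.e. q ∈ {2, 7}.
45^56 ≡ 112 (mod 113)  [q = 2: ≢ 1 ✓]
45^16 ≡ 49 (mod 113)  [q = 7: ≢ 1 ✓]
None equal 1, so ord_113(45) = 112: 45 is a primitive root.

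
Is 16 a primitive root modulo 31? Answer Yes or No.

φ(31) = 31 − 1 = 30 = 2 · 3 · 5.
An element g generates (Z/31Z)^× iff g^(30/q) ≢ 1 (mod 31) for each prime q ∈ {2, 3, 5}.
16^15 ≡ 1 (mod 31)  [q = 2: ≡ 1 ✗]
16^10 ≡ 1 (mod 31)  [q = 3: ≡ 1 ✗]
16^6 ≡ 16 (mod 31)  [q = 5: ≢ 1 ✓]
16^15 ≡ 1 shows ord(16) | 15, strictly less than φ(31); not a primitive root.

No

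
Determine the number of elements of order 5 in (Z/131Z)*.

4

φ(131) = 131 − 1 = 130 = 2 · 5 · 13.
Since (Z/131Z)^× is cyclic of order 130, the number of elements of order d is φ(d) when d | 130 and 0 otherwise.
5 | 130, and φ(5) = 5 − 1 = 4.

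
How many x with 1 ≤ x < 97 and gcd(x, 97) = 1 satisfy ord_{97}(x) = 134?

0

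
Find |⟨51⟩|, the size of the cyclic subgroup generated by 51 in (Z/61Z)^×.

60

ord(51) | φ(61) = 61 − 1 = 60 = 2^2 · 3 · 5.
Divisors of 60: 1, 2, 3, 4, 5, 6, 10, 12, 15, 20, 30, 60.
Check 51^d mod 61 for each divisor in increasing order:
51^1 ≡ 51 (mod 61)
51^2 ≡ 39 (mod 61)
51^3 ≡ 37 (mod 61)
51^4 ≡ 57 (mod 61)
51^5 ≡ 40 (mod 61)
51^6 ≡ 27 (mod 61)
51^10 ≡ 14 (mod 61)
51^12 ≡ 58 (mod 61)
51^15 ≡ 11 (mod 61)
51^20 ≡ 13 (mod 61)
51^30 ≡ 60 (mod 61)
51^60 ≡ 1 (mod 61) ✓
Hence ord(51) = 60.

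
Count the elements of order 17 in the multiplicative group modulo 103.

16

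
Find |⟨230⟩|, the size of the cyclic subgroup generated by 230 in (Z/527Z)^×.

The order of 230 must divide φ(527) = φ(17·31) = (17−1)·(31−1) = 16·30 = 480 = 2^5 · 3 · 5.
Divisors of 480: 1, 2, 3, 4, 5, 6, 8, 10, 12, 15, 16, 20, 24, 30, 32, 40, 48, 60, 80, 96, 120, 160, 240, 480.
Check 230^d mod 527 for each divisor in increasing order:
230^1 ≡ 230 (mod 527)
230^2 ≡ 200 (mod 527)
230^3 ≡ 151 (mod 527)
230^4 ≡ 475 (mod 527)
230^5 ≡ 161 (mod 527)
230^6 ≡ 140 (mod 527)
230^8 ≡ 69 (mod 527)
230^10 ≡ 98 (mod 527)
230^12 ≡ 101 (mod 527)
230^15 ≡ 495 (mod 527)
230^16 ≡ 18 (mod 527)
230^20 ≡ 118 (mod 527)
230^24 ≡ 188 (mod 527)
230^30 ≡ 497 (mod 527)
230^32 ≡ 324 (mod 527)
230^40 ≡ 222 (mod 527)
230^48 ≡ 35 (mod 527)
230^60 ≡ 373 (mod 527)
230^80 ≡ 273 (mod 527)
230^96 ≡ 171 (mod 527)
230^120 ≡ 1 (mod 527) ✓
Therefore the multiplicative order of 230 modulo 527 is 120.

120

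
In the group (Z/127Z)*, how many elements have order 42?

12

φ(127) = 127 − 1 = 126 = 2 · 3^2 · 7.
Since (Z/127Z)^× is cyclic of order 126, the number of elements of order d is φ(d) when d | 126 and 0 otherwise.
42 = 2 · 3 · 7 divides 126, and φ(42) = 12.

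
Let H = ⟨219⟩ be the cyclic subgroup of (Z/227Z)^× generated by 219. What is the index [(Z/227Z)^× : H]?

2

Since 219 ∈ (Z/227Z)^×, its order divides φ(227) = 227 − 1 = 226 = 2 · 113.
Divisors of 226: 1, 2, 113, 226.
Test each divisor d:
219^1 ≡ 219 (mod 227)
219^2 ≡ 64 (mod 227)
219^113 ≡ 1 (mod 227) ✓
Thus |⟨219⟩| = ord(219) = 113.
Index = |(Z/227Z)^×| / |⟨219⟩| = 226 / 113 = 2.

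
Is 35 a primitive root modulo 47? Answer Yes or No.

Yes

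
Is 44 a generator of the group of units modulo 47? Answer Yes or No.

Yes

φ(47) = 47 − 1 = 46 = 2 · 23.
An element g generates (Z/47Z)^× iff g^(46/q) ≢ 1 (mod 47) for each prime q ∈ {2, 23}.
44^23 ≡ 46 (mod 47)  [q = 2: ≢ 1 ✓]
44^2 ≡ 9 (mod 47)  [q = 23: ≢ 1 ✓]
Every test exponent gives a nontrivial residue, hence 44 generates the full group.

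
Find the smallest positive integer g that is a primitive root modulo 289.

3

φ(289) = φ(17^2) = 17·(17−1) = 272 = 2^4 · 17.
g is a primitive root iff g^(272/q) ≢ 1 (mod 289) for each prime q ∈ {2, 17}.
g = 2: 2^136 ≡ 1 — hits 1, so not a primitive root.
g = 3: 3^136 ≡ 288; 3^16 ≡ 171 — none is 1, so 3 is a primitive root.
So 3 is the smallest generator of (Z/289Z)^×.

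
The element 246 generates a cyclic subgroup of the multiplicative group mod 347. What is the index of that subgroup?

By Lagrange's theorem, ord_347(246) divides φ(347) = 347 − 1 = 346 = 2 · 173.
Divisors of 346: 1, 2, 173, 346.
Compute 246^d (mod 347) for the divisors d until we hit 1:
246^1 ≡ 246 (mod 347)
246^2 ≡ 138 (mod 347)
246^173 ≡ 1 (mod 347) ✓
So ord_347(246) = 173, hence |⟨246⟩| = 173.
Index = |(Z/347Z)^×| / |⟨246⟩| = 346 / 173 = 2.

2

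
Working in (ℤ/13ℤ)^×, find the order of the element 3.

3

Since 3 ∈ (Z/13Z)^×, its order divides φ(13) = 13 − 1 = 12 = 2^2 · 3.
Divisors of 12: 1, 2, 3, 4, 6, 12.
Test each divisor d:
3^1 ≡ 3 (mod 13)
3^2 ≡ 9 (mod 13)
3^3 ≡ 1 (mod 13) ✓
So ord_13(3) = 3.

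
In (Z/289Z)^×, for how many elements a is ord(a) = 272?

128

φ(289) = φ(17^2) = 17·(17−1) = 272 = 2^4 · 17.
In a cyclic group of order 272, there are φ(d) elements of order d for each divisor d of 272, and zero for non-divisors.
272 = 2^4 · 17 divides 272, and φ(272) = 128.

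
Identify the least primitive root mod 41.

φ(41) = 41 − 1 = 40 = 2^3 · 5.
g is a primitive root iff g^(40/q) ≢ 1 (mod 41) for each prime q ∈ {2, 5}.
g = 2: 2^20 ≡ 1 — hits 1, so not a primitive root.
g = 3: 3^20 ≡ 40; 3^8 ≡ 1 — hits 1, so not a primitive root.
g = 4: 4^20 ≡ 1 — hits 1, so not a primitive root.
g = 5: 5^20 ≡ 1 — hits 1, so not a primitive root.
g = 6: 6^20 ≡ 40; 6^8 ≡ 10 — none is 1, so 6 is a primitive root.
So 6 is the smallest generator of (Z/41Z)^×.

6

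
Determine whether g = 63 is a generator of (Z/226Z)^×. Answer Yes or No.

No

φ(226) = φ(2)·φ(113) = 1·112 = 112 = 2^4 · 7.
Test 63^(112/q) mod 226 for each prime factor q of 112:
63^56 ≡ 1 (mod 226)  [q = 2: ≡ 1 ✗]
63^16 ≡ 129 (mod 226)  [q = 7: ≢ 1 ✓]
The check at q = 2 fails, so 63 generates a proper subgroup.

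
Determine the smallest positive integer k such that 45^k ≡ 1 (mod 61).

30

The order of 45 must divide φ(61) = 61 − 1 = 60 = 2^2 · 3 · 5.
Divisors of 60: 1, 2, 3, 4, 5, 6, 10, 12, 15, 20, 30, 60.
Evaluate successive powers at the divisors of 60:
45^1 ≡ 45 (mod 61)
45^2 ≡ 12 (mod 61)
45^3 ≡ 52 (mod 61)
45^4 ≡ 22 (mod 61)
45^5 ≡ 14 (mod 61)
45^6 ≡ 20 (mod 61)
45^10 ≡ 13 (mod 61)
45^12 ≡ 34 (mod 61)
45^15 ≡ 60 (mod 61)
45^20 ≡ 47 (mod 61)
45^30 ≡ 1 (mod 61) ✓
Therefore the multiplicative order of 45 modulo 61 is 30.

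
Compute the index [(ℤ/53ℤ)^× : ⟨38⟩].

2

By Lagrange's theorem, ord_53(38) divides φ(53) = 53 − 1 = 52 = 2^2 · 13.
Divisors of 52: 1, 2, 4, 13, 26, 52.
Check 38^d mod 53 for each divisor in increasing order:
38^1 ≡ 38 (mod 53)
38^2 ≡ 13 (mod 53)
38^4 ≡ 10 (mod 53)
38^13 ≡ 52 (mod 53)
38^26 ≡ 1 (mod 53) ✓
So ord_53(38) = 26, hence |⟨38⟩| = 26.
Index = |(Z/53Z)^×| / |⟨38⟩| = 52 / 26 = 2.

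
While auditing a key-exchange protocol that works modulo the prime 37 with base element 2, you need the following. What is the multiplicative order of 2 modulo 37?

36

By Lagrange's theorem, ord_37(2) divides φ(37) = 37 − 1 = 36 = 2^2 · 3^2.
Divisors of 36: 1, 2, 3, 4, 6, 9, 12, 18, 36.
Evaluate successive powers at the divisors of 36:
2^1 ≡ 2
2^2 ≡ 4
2^3 ≡ 8
2^4 ≡ 16
2^6 ≡ 27
2^9 ≡ 31
2^12 ≡ 26
2^18 ≡ 36
2^36 ≡ 1
The smallest such exponent is 36, so the order of 2 is 36.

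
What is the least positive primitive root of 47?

φ(47) = 47 − 1 = 46 = 2 · 23.
g is a primitive root iff g^(46/q) ≢ 1 (mod 47) for each prime q ∈ {2, 23}.
g = 2: 2^23 ≡ 1 — hits 1, so not a primitive root.
g = 3: 3^23 ≡ 1 — hits 1, so not a primitive root.
g = 4: 4^23 ≡ 1 — hits 1, so not a primitive root.
g = 5: 5^23 ≡ 46; 5^2 ≡ 25 — none is 1, so 5 is a primitive root.
The smallest primitive root modulo 47 is 5.

5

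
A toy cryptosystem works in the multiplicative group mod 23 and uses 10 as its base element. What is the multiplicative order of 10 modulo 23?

Since 10 ∈ (Z/23Z)^×, its order divides φ(23) = 23 − 1 = 22 = 2 · 11.
Divisors of 22: 1, 2, 11, 22.
Evaluate successive powers at the divisors of 22:
10^1 ≡ 10 (mod 23)
10^2 ≡ 8 (mod 23)
10^11 ≡ 22 (mod 23)
10^22 ≡ 1 (mod 23) ✓
So ord_23(10) = 22.

22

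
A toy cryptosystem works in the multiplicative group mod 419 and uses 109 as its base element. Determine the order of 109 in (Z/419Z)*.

ord(109) | φ(419) = 419 − 1 = 418 = 2 · 11 · 19.
Divisors of 418: 1, 2, 11, 19, 22, 38, 209, 418.
Check 109^d mod 419 for each divisor in increasing order:
109^1 ≡ 109 (mod 419)
109^2 ≡ 149 (mod 419)
109^11 ≡ 171 (mod 419)
109^19 ≡ 290 (mod 419)
109^22 ≡ 330 (mod 419)
109^38 ≡ 300 (mod 419)
109^209 ≡ 418 (mod 419)
109^418 ≡ 1 (mod 419) ✓
So ord_419(109) = 418.

418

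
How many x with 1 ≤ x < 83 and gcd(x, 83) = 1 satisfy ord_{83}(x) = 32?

0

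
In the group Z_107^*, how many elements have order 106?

φ(107) = 107 − 1 = 106 = 2 · 53.
In a cyclic group of order 106, there are φ(d) elements of order d for each divisor d of 106, and zero for non-divisors.
106 = 2 · 53 divides 106, and φ(106) = 52.

52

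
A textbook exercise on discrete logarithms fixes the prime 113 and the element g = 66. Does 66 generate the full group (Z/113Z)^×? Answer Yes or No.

Yes

φ(113) = 113 − 1 = 112 = 2^4 · 7.
It suffices to check that the order of 66 is not a proper divisor of 112: compute 66^(112/q) for q ∈ {2, 7}.
66^56 ≡ 112 (mod 113)  [q = 2: ≢ 1 ✓]
66^16 ≡ 16 (mod 113)  [q = 7: ≢ 1 ✓]
Every test exponent gives a nontrivial residue, hence 66 generates the full group.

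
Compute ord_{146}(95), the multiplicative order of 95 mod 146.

8

The order of 95 must divide φ(146) = φ(2)·φ(73) = 1·72 = 72 = 2^3 · 3^2.
Divisors of 72: 1, 2, 3, 4, 6, 8, 9, 12, 18, 24, 36, 72.
Test each divisor d:
95^1 ≡ 95
95^2 ≡ 119
95^3 ≡ 63
95^4 ≡ 145
95^6 ≡ 27
95^8 ≡ 1
Hence ord(95) = 8.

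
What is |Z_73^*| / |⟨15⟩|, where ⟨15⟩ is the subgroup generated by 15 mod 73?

1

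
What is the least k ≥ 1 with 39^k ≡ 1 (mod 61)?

30

Since 39 ∈ (Z/61Z)^×, its order divides φ(61) = 61 − 1 = 60 = 2^2 · 3 · 5.
Divisors of 60: 1, 2, 3, 4, 5, 6, 10, 12, 15, 20, 30, 60.
Check 39^d mod 61 for each divisor in increasing order:
39^1 ≡ 39 (mod 61)
39^2 ≡ 57 (mod 61)
39^3 ≡ 27 (mod 61)
39^4 ≡ 16 (mod 61)
39^5 ≡ 14 (mod 61)
39^6 ≡ 58 (mod 61)
39^10 ≡ 13 (mod 61)
39^12 ≡ 9 (mod 61)
39^15 ≡ 60 (mod 61)
39^20 ≡ 47 (mod 61)
39^30 ≡ 1 (mod 61) ✓
So ord_61(39) = 30.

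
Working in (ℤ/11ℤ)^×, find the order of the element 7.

10

The order of 7 must divide φ(11) = 11 − 1 = 10 = 2 · 5.
Divisors of 10: 1, 2, 5, 10.
Compute 7^d (mod 11) for the divisors d until we hit 1:
7^1 ≡ 7
7^2 ≡ 5
7^5 ≡ 10
7^10 ≡ 1
Therefore the multiplicative order of 7 modulo 11 is 10.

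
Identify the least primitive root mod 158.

φ(158) = φ(2)·φ(79) = 1·78 = 78 = 2 · 3 · 13.
g is a primitive root iff g^(78/q) ≢ 1 (mod 158) for each prime q ∈ {2, 3, 13}.
g = 2: gcd(2, 158) = 2 > 1, not a unit — skip.
g = 3: 3^39 ≡ 157; 3^26 ≡ 23; 3^6 ≡ 97 — none is 1, so 3 is a primitive root.
The smallest primitive root modulo 158 is 3.

3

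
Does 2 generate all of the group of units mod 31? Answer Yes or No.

φ(31) = 31 − 1 = 30 = 2 · 3 · 5.
2 is a primitive root mod 31 iff 2^(φ(31)/q) ≢ 1 for every prime q | φ(31), i.e. q ∈ {2, 3, 5}.
2^15 ≡ 1 (mod 31)  [q = 2: ≡ 1 ✗]
2^10 ≡ 1 (mod 31)  [q = 3: ≡ 1 ✗]
2^6 ≡ 2 (mod 31)  [q = 5: ≢ 1 ✓]
2^15 ≡ 1 shows ord(2) | 15, strictly less than φ(31); not a primitive root.

No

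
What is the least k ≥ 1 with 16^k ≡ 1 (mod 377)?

By Lagrange's theorem, ord_377(16) divides φ(377) = φ(13·29) = (13−1)·(29−1) = 12·28 = 336 = 2^4 · 3 · 7.
Divisors of 336: 1, 2, 3, 4, 6, 7, 8, 12, 14, 16, 21, 24, 28, 42, 48, 56, 84, 112, 168, 336.
Check 16^d mod 377 for each divisor in increasing order:
16^1 ≡ 16
16^2 ≡ 256
16^3 ≡ 326
16^4 ≡ 315
16^6 ≡ 339
16^7 ≡ 146
16^8 ≡ 74
16^12 ≡ 313
16^14 ≡ 204
16^16 ≡ 198
16^21 ≡ 1
The smallest such exponent is 21, so the order of 16 is 21.

21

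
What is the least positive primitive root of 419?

2

φ(419) = 419 − 1 = 418 = 2 · 11 · 19.
g is a primitive root iff g^(418/q) ≢ 1 (mod 419) for each prime q ∈ {2, 11, 19}.
g = 2: 2^209 ≡ 418; 2^38 ≡ 334; 2^22 ≡ 114 — none is 1, so 2 is a primitive root.
Hence the least primitive root of 419 is 2.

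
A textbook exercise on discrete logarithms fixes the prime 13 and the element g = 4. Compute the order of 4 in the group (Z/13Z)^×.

The order of 4 must divide φ(13) = 13 − 1 = 12 = 2^2 · 3.
Divisors of 12: 1, 2, 3, 4, 6, 12.
Compute 4^d (mod 13) for the divisors d until we hit 1:
4^1 ≡ 4
4^2 ≡ 3
4^3 ≡ 12
4^4 ≡ 9
4^6 ≡ 1
Hence ord(4) = 6.

6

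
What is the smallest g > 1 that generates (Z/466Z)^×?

3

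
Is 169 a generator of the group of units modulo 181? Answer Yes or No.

No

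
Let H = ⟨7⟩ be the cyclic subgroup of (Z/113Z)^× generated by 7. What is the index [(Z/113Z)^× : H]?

ord(7) | φ(113) = 113 − 1 = 112 = 2^4 · 7.
Divisors of 112: 1, 2, 4, 7, 8, 14, 16, 28, 56, 112.
Evaluate successive powers at the divisors of 112:
7^1 ≡ 7 (mod 113)
7^2 ≡ 49 (mod 113)
7^4 ≡ 28 (mod 113)
7^7 ≡ 112 (mod 113)
7^8 ≡ 106 (mod 113)
7^14 ≡ 1 (mod 113) ✓
The order of 7 is 14, so the subgroup it generates has 14 elements.
The index is φ(113) / ord(7) = 112 / 14 = 8.

8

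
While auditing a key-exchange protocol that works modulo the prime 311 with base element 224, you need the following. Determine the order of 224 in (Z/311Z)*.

Since 224 ∈ (Z/311Z)^×, its order divides φ(311) = 311 − 1 = 310 = 2 · 5 · 31.
Divisors of 310: 1, 2, 5, 10, 31, 62, 155, 310.
Evaluate successive powers at the divisors of 310:
224^1 ≡ 224 (mod 311)
224^2 ≡ 105 (mod 311)
224^5 ≡ 260 (mod 311)
224^10 ≡ 113 (mod 311)
224^31 ≡ 1 (mod 311) ✓
Hence ord(224) = 31.

31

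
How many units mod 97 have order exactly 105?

φ(97) = 97 − 1 = 96 = 2^5 · 3.
(Z/97Z)^× is cyclic (|G| = 96); a cyclic group of order m has exactly φ(d) elements of each order d | m, and none otherwise.
105 does not divide 96, so no element of (Z/97Z)^× has order 105.

0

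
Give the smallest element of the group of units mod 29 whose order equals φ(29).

φ(29) = 29 − 1 = 28 = 2^2 · 7.
g is a primitive root iff g^(28/q) ≢ 1 (mod 29) for each prime q ∈ {2, 7}.
g = 2: 2^14 ≡ 28; 2^4 ≡ 16 — none is 1, so 2 is a primitive root.
So 2 is the smallest generator of (Z/29Z)^×.

2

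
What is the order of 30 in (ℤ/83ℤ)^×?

41

ord(30) | φ(83) = 83 − 1 = 82 = 2 · 41.
Divisors of 82: 1, 2, 41, 82.
Check 30^d mod 83 for each divisor in increasing order:
30^1 ≡ 30
30^2 ≡ 70
30^41 ≡ 1
The smallest such exponent is 41, so the order of 30 is 41.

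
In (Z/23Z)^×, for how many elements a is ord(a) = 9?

φ(23) = 23 − 1 = 22 = 2 · 11.
In a cyclic group of order 22, there are φ(d) elements of order d for each divisor d of 22, and zero for non-divisors.
9 does not divide 22, so no element of (Z/23Z)^× has order 9.

0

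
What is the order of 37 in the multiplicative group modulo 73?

9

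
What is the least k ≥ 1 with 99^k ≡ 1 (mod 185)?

18

ord(99) | φ(185) = φ(5·37) = (5−1)·(37−1) = 4·36 = 144 = 2^4 · 3^2.
Divisors of 144: 1, 2, 3, 4, 6, 8, 9, 12, 16, 18, 24, 36, 48, 72, 144.
Check 99^d mod 185 for each divisor in increasing order:
99^1 ≡ 99
99^2 ≡ 181
99^3 ≡ 159
99^4 ≡ 16
99^6 ≡ 121
99^8 ≡ 71
99^9 ≡ 184
99^12 ≡ 26
99^16 ≡ 46
99^18 ≡ 1
The smallest such exponent is 18, so the order of 99 is 18.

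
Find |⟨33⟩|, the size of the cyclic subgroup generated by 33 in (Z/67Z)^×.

33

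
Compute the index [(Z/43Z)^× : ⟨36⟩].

14

The order of 36 must divide φ(43) = 43 − 1 = 42 = 2 · 3 · 7.
Divisors of 42: 1, 2, 3, 6, 7, 14, 21, 42.
Compute 36^d (mod 43) for the divisors d until we hit 1:
36^1 ≡ 36
36^2 ≡ 6
36^3 ≡ 1
The order of 36 is 3, so the subgroup it generates has 3 elements.
Index = |(Z/43Z)^×| / |⟨36⟩| = 42 / 3 = 14.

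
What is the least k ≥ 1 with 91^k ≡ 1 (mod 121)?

55

Since 91 ∈ (Z/121Z)^×, its order divides φ(121) = φ(11^2) = 11·(11−1) = 110 = 2 · 5 · 11.
Divisors of 110: 1, 2, 5, 10, 11, 22, 55, 110.
Evaluate successive powers at the divisors of 110:
91^1 ≡ 91 (mod 121)
91^2 ≡ 53 (mod 121)
91^5 ≡ 67 (mod 121)
91^10 ≡ 12 (mod 121)
91^11 ≡ 3 (mod 121)
91^22 ≡ 9 (mod 121)
91^55 ≡ 1 (mod 121) ✓
So ord_121(91) = 55.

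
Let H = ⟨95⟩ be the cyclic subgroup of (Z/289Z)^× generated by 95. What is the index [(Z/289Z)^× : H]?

1

Since 95 ∈ (Z/289Z)^×, its order divides φ(289) = φ(17^2) = 17·(17−1) = 272 = 2^4 · 17.
Divisors of 272: 1, 2, 4, 8, 16, 17, 34, 68, 136, 272.
Test each divisor d:
95^1 ≡ 95 (mod 289)
95^2 ≡ 66 (mod 289)
95^4 ≡ 21 (mod 289)
95^8 ≡ 152 (mod 289)
95^16 ≡ 273 (mod 289)
95^17 ≡ 214 (mod 289)
95^34 ≡ 134 (mod 289)
95^68 ≡ 38 (mod 289)
95^136 ≡ 288 (mod 289)
95^272 ≡ 1 (mod 289) ✓
Thus |⟨95⟩| = ord(95) = 272.
[(Z/289Z)^× : ⟨95⟩] = 272/272 = 1.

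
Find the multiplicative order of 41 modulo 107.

53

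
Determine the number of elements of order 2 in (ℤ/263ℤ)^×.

φ(263) = 263 − 1 = 262 = 2 · 131.
Since (Z/263Z)^× is cyclic of order 262, the number of elements of order d is φ(d) when d | 262 and 0 otherwise.
2 | 262, and φ(2) = 2 − 1 = 1.

1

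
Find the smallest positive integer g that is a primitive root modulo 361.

2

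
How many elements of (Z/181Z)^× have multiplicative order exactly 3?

2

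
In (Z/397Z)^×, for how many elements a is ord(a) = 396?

120

φ(397) = 397 − 1 = 396 = 2^2 · 3^2 · 11.
Since (Z/397Z)^× is cyclic of order 396, the number of elements of order d is φ(d) when d | 396 and 0 otherwise.
396 = 2^2 · 3^2 · 11 divides 396, and φ(396) = 120.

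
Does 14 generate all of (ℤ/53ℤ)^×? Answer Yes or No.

φ(53) = 53 − 1 = 52 = 2^2 · 13.
Test 14^(52/q) mod 53 for each prime factor q of 52:
14^26 ≡ 52 (mod 53)  [q = 2: ≢ 1 ✓]
14^4 ≡ 44 (mod 53)  [q = 13: ≢ 1 ✓]
Every test exponent gives a nontrivial residue, hence 14 generates the full group.

Yes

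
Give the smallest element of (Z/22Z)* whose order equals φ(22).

7

φ(22) = φ(2)·φ(11) = 1·10 = 10 = 2 · 5.
g is a primitive root iff g^(10/q) ≢ 1 (mod 22) for each prime q ∈ {2, 5}.
g = 2: gcd(2, 22) = 2 > 1, not a unit — skip.
g = 3: 3^5 ≡ 1 — hits 1, so not a primitive root.
g = 4: gcd(4, 22) = 2 > 1, not a unit — skip.
g = 5: 5^5 ≡ 1 — hits 1, so not a primitive root.
g = 6: gcd(6, 22) = 2 > 1, not a unit — skip.
g = 7: 7^5 ≡ 21; 7^2 ≡ 5 — none is 1, so 7 is a primitive root.
The smallest primitive root modulo 22 is 7.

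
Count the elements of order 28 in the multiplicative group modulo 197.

12

φ(197) = 197 − 1 = 196 = 2^2 · 7^2.
(Z/197Z)^× is cyclic (|G| = 196); a cyclic group of order m has exactly φ(d) elements of each order d | m, and none otherwise.
28 = 2^2 · 7 divides 196, and φ(28) = 12.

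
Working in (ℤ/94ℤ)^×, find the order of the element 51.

23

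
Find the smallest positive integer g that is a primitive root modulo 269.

2

φ(269) = 269 − 1 = 268 = 2^2 · 67.
g is a primitive root iff g^(268/q) ≢ 1 (mod 269) for each prime q ∈ {2, 67}.
g = 2: 2^134 ≡ 268; 2^4 ≡ 16 — none is 1, so 2 is a primitive root.
Hence the least primitive root of 269 is 2.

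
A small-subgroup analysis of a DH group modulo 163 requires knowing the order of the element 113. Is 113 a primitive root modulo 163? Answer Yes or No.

No

φ(163) = 163 − 1 = 162 = 2 · 3^4.
Test 113^(162/q) mod 163 for each prime factor q of 162:
113^81 ≡ 1 (mod 163)  [q = 2: ≡ 1 ✗]
113^54 ≡ 104 (mod 163)  [q = 3: ≢ 1 ✓]
113^81 ≡ 1 shows ord(113) | 81, strictly less than φ(163); not a primitive root.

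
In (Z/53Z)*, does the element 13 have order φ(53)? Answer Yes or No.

No

φ(53) = 53 − 1 = 52 = 2^2 · 13.
An element g generates (Z/53Z)^× iff g^(52/q) ≢ 1 (mod 53) for each prime q ∈ {2, 13}.
13^26 ≡ 1 (mod 53)  [q = 2: ≡ 1 ✗]
13^4 ≡ 47 (mod 53)  [q = 13: ≢ 1 ✓]
Since 13^26 ≡ 1, the order of 13 divides 26 < 52, so 13 is not a primitive root.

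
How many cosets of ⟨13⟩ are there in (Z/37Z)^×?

1

By Lagrange's theorem, ord_37(13) divides φ(37) = 37 − 1 = 36 = 2^2 · 3^2.
Divisors of 36: 1, 2, 3, 4, 6, 9, 12, 18, 36.
Evaluate successive powers at the divisors of 36:
13^1 ≡ 13 (mod 37)
13^2 ≡ 21 (mod 37)
13^3 ≡ 14 (mod 37)
13^4 ≡ 34 (mod 37)
13^6 ≡ 11 (mod 37)
13^9 ≡ 6 (mod 37)
13^12 ≡ 10 (mod 37)
13^18 ≡ 36 (mod 37)
13^36 ≡ 1 (mod 37) ✓
So ord_37(13) = 36, hence |⟨13⟩| = 36.
[(Z/37Z)^× : ⟨13⟩] = 36/36 = 1.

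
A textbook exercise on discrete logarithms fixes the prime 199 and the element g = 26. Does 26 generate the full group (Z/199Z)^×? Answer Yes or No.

No

φ(199) = 199 − 1 = 198 = 2 · 3^2 · 11.
Test 26^(198/q) mod 199 for each prime factor q of 198:
26^99 ≡ 1 (mod 199)  [q = 2: ≡ 1 ✗]
26^66 ≡ 92 (mod 199)  [q = 3: ≢ 1 ✓]
26^18 ≡ 139 (mod 199)  [q = 11: ≢ 1 ✓]
26^99 ≡ 1 shows ord(26) | 99, strictly less than φ(199); not a primitive root.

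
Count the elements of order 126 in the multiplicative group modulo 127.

φ(127) = 127 − 1 = 126 = 2 · 3^2 · 7.
In a cyclic group of order 126, there are φ(d) elements of order d for each divisor d of 126, and zero for non-divisors.
126 = 2 · 3^2 · 7 divides 126, and φ(126) = 36.

36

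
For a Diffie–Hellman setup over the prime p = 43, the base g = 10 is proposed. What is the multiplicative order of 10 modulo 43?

Since 10 ∈ (Z/43Z)^×, its order divides φ(43) = 43 − 1 = 42 = 2 · 3 · 7.
Divisors of 42: 1, 2, 3, 6, 7, 14, 21, 42.
Evaluate successive powers at the divisors of 42:
10^1 ≡ 10
10^2 ≡ 14
10^3 ≡ 11
10^6 ≡ 35
10^7 ≡ 6
10^14 ≡ 36
10^21 ≡ 1
So ord_43(10) = 21.

21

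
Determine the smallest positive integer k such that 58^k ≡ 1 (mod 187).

80

The order of 58 must divide φ(187) = φ(11·17) = (11−1)·(17−1) = 10·16 = 160 = 2^5 · 5.
Divisors of 160: 1, 2, 4, 5, 8, 10, 16, 20, 32, 40, 80, 160.
Check 58^d mod 187 for each divisor in increasing order:
58^1 ≡ 58
58^2 ≡ 185
58^4 ≡ 4
58^5 ≡ 45
58^8 ≡ 16
58^10 ≡ 155
58^16 ≡ 69
58^20 ≡ 89
58^32 ≡ 86
58^40 ≡ 67
58^80 ≡ 1
Hence ord(58) = 80.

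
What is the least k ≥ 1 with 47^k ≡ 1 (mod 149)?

74

Since 47 ∈ (Z/149Z)^×, its order divides φ(149) = 149 − 1 = 148 = 2^2 · 37.
Divisors of 148: 1, 2, 4, 37, 74, 148.
Compute 47^d (mod 149) for the divisors d until we hit 1:
47^1 ≡ 47
47^2 ≡ 123
47^4 ≡ 80
47^37 ≡ 148
47^74 ≡ 1
Therefore the multiplicative order of 47 modulo 149 is 74.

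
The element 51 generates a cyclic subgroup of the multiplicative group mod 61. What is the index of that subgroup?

Since 51 ∈ (Z/61Z)^×, its order divides φ(61) = 61 − 1 = 60 = 2^2 · 3 · 5.
Divisors of 60: 1, 2, 3, 4, 5, 6, 10, 12, 15, 20, 30, 60.
Evaluate successive powers at the divisors of 60:
51^1 ≡ 51
51^2 ≡ 39
51^3 ≡ 37
51^4 ≡ 57
51^5 ≡ 40
51^6 ≡ 27
51^10 ≡ 14
51^12 ≡ 58
51^15 ≡ 11
51^20 ≡ 13
51^30 ≡ 60
51^60 ≡ 1
Thus |⟨51⟩| = ord(51) = 60.
Index = |(Z/61Z)^×| / |⟨51⟩| = 60 / 60 = 1.

1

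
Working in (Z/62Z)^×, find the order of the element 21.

30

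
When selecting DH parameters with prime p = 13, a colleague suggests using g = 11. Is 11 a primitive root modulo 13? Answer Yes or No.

φ(13) = 13 − 1 = 12 = 2^2 · 3.
11 is a primitive root mod 13 iff 11^(φ(13)/q) ≢ 1 for every prime q | φ(13), i.e. q ∈ {2, 3}.
11^6 ≡ 12 (mod 13)  [q = 2: ≢ 1 ✓]
11^4 ≡ 3 (mod 13)  [q = 3: ≢ 1 ✓]
None equal 1, so ord_13(11) = 12: 11 is a primitive root.

Yes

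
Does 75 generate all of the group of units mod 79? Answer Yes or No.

Yes

φ(79) = 79 − 1 = 78 = 2 · 3 · 13.
75 is a primitive root mod 79 iff 75^(φ(79)/q) ≢ 1 for every prime q | φ(79), i.e. q ∈ {2, 3, 13}.
75^39 ≡ 78 (mod 79)  [q = 2: ≢ 1 ✓]
75^26 ≡ 55 (mod 79)  [q = 3: ≢ 1 ✓]
75^6 ≡ 67 (mod 79)  [q = 13: ≢ 1 ✓]
None equal 1, so ord_79(75) = 78: 75 is a primitive root.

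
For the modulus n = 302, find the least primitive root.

7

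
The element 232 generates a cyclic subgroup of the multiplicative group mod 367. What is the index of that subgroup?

3

Since 232 ∈ (Z/367Z)^×, its order divides φ(367) = 367 − 1 = 366 = 2 · 3 · 61.
Divisors of 366: 1, 2, 3, 6, 61, 122, 183, 366.
Check 232^d mod 367 for each divisor in increasing order:
232^1 ≡ 232 (mod 367)
232^2 ≡ 242 (mod 367)
232^3 ≡ 360 (mod 367)
232^6 ≡ 49 (mod 367)
232^61 ≡ 366 (mod 367)
232^122 ≡ 1 (mod 367) ✓
Thus |⟨232⟩| = ord(232) = 122.
Index = |(Z/367Z)^×| / |⟨232⟩| = 366 / 122 = 3.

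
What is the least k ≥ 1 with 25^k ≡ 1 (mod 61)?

The order of 25 must divide φ(61) = 61 − 1 = 60 = 2^2 · 3 · 5.
Divisors of 60: 1, 2, 3, 4, 5, 6, 10, 12, 15, 20, 30, 60.
Evaluate successive powers at the divisors of 60:
25^1 ≡ 25 (mod 61)
25^2 ≡ 15 (mod 61)
25^3 ≡ 9 (mod 61)
25^4 ≡ 42 (mod 61)
25^5 ≡ 13 (mod 61)
25^6 ≡ 20 (mod 61)
25^10 ≡ 47 (mod 61)
25^12 ≡ 34 (mod 61)
25^15 ≡ 1 (mod 61) ✓
The smallest such exponent is 15, so the order of 25 is 15.

15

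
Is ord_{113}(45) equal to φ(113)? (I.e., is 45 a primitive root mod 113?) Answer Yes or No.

Yes

φ(113) = 113 − 1 = 112 = 2^4 · 7.
Test 45^(112/q) mod 113 for each prime factor q of 112:
45^56 ≡ 112 (mod 113)  [q = 2: ≢ 1 ✓]
45^16 ≡ 49 (mod 113)  [q = 7: ≢ 1 ✓]
All checks pass, so 45 has order 112 and is a primitive root modulo 113.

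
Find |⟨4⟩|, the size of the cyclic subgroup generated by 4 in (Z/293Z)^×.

146

Since 4 ∈ (Z/293Z)^×, its order divides φ(293) = 293 − 1 = 292 = 2^2 · 73.
Divisors of 292: 1, 2, 4, 73, 146, 292.
Check 4^d mod 293 for each divisor in increasing order:
4^1 ≡ 4 (mod 293)
4^2 ≡ 16 (mod 293)
4^4 ≡ 256 (mod 293)
4^73 ≡ 292 (mod 293)
4^146 ≡ 1 (mod 293) ✓
Therefore the multiplicative order of 4 modulo 293 is 146.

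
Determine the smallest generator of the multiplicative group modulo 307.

5

φ(307) = 307 − 1 = 306 = 2 · 3^2 · 17.
Test candidates g = 2, 3, … against the prime factors q ∈ {2, 3, 17} of φ(307): g is a generator iff g^(306/q) ≢ 1 for every such q.
g = 2: 2^153 ≡ 306; 2^102 ≡ 1 — hits 1, so not a primitive root.
g = 3: 3^153 ≡ 306; 3^102 ≡ 1 — hits 1, so not a primitive root.
g = 4: 4^153 ≡ 1 — hits 1, so not a primitive root.
g = 5: 5^153 ≡ 306; 5^102 ≡ 289; 5^18 ≡ 81 — none is 1, so 5 is a primitive root.
So 5 is the smallest generator of (Z/307Z)^×.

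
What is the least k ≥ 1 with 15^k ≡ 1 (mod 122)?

15

Since 15 ∈ (Z/122Z)^×, its order divides φ(122) = φ(2)·φ(61) = 1·60 = 60 = 2^2 · 3 · 5.
Divisors of 60: 1, 2, 3, 4, 5, 6, 10, 12, 15, 20, 30, 60.
Test each divisor d:
15^1 ≡ 15 (mod 122)
15^2 ≡ 103 (mod 122)
15^3 ≡ 81 (mod 122)
15^4 ≡ 117 (mod 122)
15^5 ≡ 47 (mod 122)
15^6 ≡ 95 (mod 122)
15^10 ≡ 13 (mod 122)
15^12 ≡ 119 (mod 122)
15^15 ≡ 1 (mod 122) ✓
The smallest such exponent is 15, so the order of 15 is 15.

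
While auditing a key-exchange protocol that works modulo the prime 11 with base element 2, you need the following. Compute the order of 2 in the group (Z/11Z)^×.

The order of 2 must divide φ(11) = 11 − 1 = 10 = 2 · 5.
Divisors of 10: 1, 2, 5, 10.
Compute 2^d (mod 11) for the divisors d until we hit 1:
2^1 ≡ 2
2^2 ≡ 4
2^5 ≡ 10
2^10 ≡ 1
So ord_11(2) = 10.

10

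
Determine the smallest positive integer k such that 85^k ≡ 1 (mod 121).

110

ord(85) | φ(121) = φ(11^2) = 11·(11−1) = 110 = 2 · 5 · 11.
Divisors of 110: 1, 2, 5, 10, 11, 22, 55, 110.
Check 85^d mod 121 for each divisor in increasing order:
85^1 ≡ 85
85^2 ≡ 86
85^5 ≡ 65
85^10 ≡ 111
85^11 ≡ 118
85^22 ≡ 9
85^55 ≡ 120
85^110 ≡ 1
So ord_121(85) = 110.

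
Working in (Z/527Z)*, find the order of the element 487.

240

The order of 487 must divide φ(527) = φ(17·31) = (17−1)·(31−1) = 16·30 = 480 = 2^5 · 3 · 5.
Divisors of 480: 1, 2, 3, 4, 5, 6, 8, 10, 12, 15, 16, 20, 24, 30, 32, 40, 48, 60, 80, 96, 120, 160, 240, 480.
Test each divisor d:
487^1 ≡ 487 (mod 527)
487^2 ≡ 19 (mod 527)
487^3 ≡ 294 (mod 527)
487^4 ≡ 361 (mod 527)
487^5 ≡ 316 (mod 527)
487^6 ≡ 8 (mod 527)
487^8 ≡ 152 (mod 527)
487^10 ≡ 253 (mod 527)
487^12 ≡ 64 (mod 527)
487^15 ≡ 371 (mod 527)
487^16 ≡ 443 (mod 527)
487^20 ≡ 242 (mod 527)
487^24 ≡ 407 (mod 527)
487^30 ≡ 94 (mod 527)
487^32 ≡ 205 (mod 527)
487^40 ≡ 67 (mod 527)
487^48 ≡ 171 (mod 527)
487^60 ≡ 404 (mod 527)
487^80 ≡ 273 (mod 527)
487^96 ≡ 256 (mod 527)
487^120 ≡ 373 (mod 527)
487^160 ≡ 222 (mod 527)
487^240 ≡ 1 (mod 527) ✓
Hence ord(487) = 240.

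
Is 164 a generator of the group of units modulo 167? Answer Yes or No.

φ(167) = 167 − 1 = 166 = 2 · 83.
It suffices to check that the order of 164 is not a proper divisor of 166: compute 164^(166/q) for q ∈ {2, 83}.
164^83 ≡ 166 (mod 167)  [q = 2: ≢ 1 ✓]
164^2 ≡ 9 (mod 167)  [q = 83: ≢ 1 ✓]
All checks pass, so 164 has order 166 and is a primitive root modulo 167.

Yes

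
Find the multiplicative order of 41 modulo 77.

10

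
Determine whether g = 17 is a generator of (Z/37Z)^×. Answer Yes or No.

φ(37) = 37 − 1 = 36 = 2^2 · 3^2.
An element g generates (Z/37Z)^× iff g^(36/q) ≢ 1 (mod 37) for each prime q ∈ {2, 3}.
17^18 ≡ 36 (mod 37)  [q = 2: ≢ 1 ✓]
17^12 ≡ 26 (mod 37)  [q = 3: ≢ 1 ✓]
Every test exponent gives a nontrivial residue, hence 17 generates the full group.

Yes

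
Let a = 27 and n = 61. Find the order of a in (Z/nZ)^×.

By Lagrange's theorem, ord_61(27) divides φ(61) = 61 − 1 = 60 = 2^2 · 3 · 5.
Divisors of 60: 1, 2, 3, 4, 5, 6, 10, 12, 15, 20, 30, 60.
Compute 27^d (mod 61) for the divisors d until we hit 1:
27^1 ≡ 27 (mod 61)
27^2 ≡ 58 (mod 61)
27^3 ≡ 41 (mod 61)
27^4 ≡ 9 (mod 61)
27^5 ≡ 60 (mod 61)
27^6 ≡ 34 (mod 61)
27^10 ≡ 1 (mod 61) ✓
So ord_61(27) = 10.

10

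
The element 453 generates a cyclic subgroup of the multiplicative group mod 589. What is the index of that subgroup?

12

The order of 453 must divide φ(589) = φ(19·31) = (19−1)·(31−1) = 18·30 = 540 = 2^2 · 3^3 · 5.
Divisors of 540: 1, 2, 3, 4, 5, 6, 9, 10, 12, 15, 18, 20, 27, 30, 36, 45, 54, 60, 90, 108, 135, 180, 270, 540.
Compute 453^d (mod 589) for the divisors d until we hit 1:
453^1 ≡ 453 (mod 589)
453^2 ≡ 237 (mod 589)
453^3 ≡ 163 (mod 589)
453^4 ≡ 214 (mod 589)
453^5 ≡ 346 (mod 589)
453^6 ≡ 64 (mod 589)
453^9 ≡ 419 (mod 589)
453^10 ≡ 149 (mod 589)
453^12 ≡ 562 (mod 589)
453^15 ≡ 311 (mod 589)
453^18 ≡ 39 (mod 589)
453^20 ≡ 408 (mod 589)
453^27 ≡ 438 (mod 589)
453^30 ≡ 125 (mod 589)
453^36 ≡ 343 (mod 589)
453^45 ≡ 1 (mod 589) ✓
Thus |⟨453⟩| = ord(453) = 45.
Index = |(Z/589Z)^×| / |⟨453⟩| = 540 / 45 = 12.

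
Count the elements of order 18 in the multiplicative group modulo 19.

6

φ(19) = 19 − 1 = 18 = 2 · 3^2.
In a cyclic group of order 18, there are φ(d) elements of order d for each divisor d of 18, and zero for non-divisors.
18 = 2 · 3^2 divides 18, and φ(18) = 6.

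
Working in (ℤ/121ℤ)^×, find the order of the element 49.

The order of 49 must divide φ(121) = φ(11^2) = 11·(11−1) = 110 = 2 · 5 · 11.
Divisors of 110: 1, 2, 5, 10, 11, 22, 55, 110.
Compute 49^d (mod 121) for the divisors d until we hit 1:
49^1 ≡ 49 (mod 121)
49^2 ≡ 102 (mod 121)
49^5 ≡ 23 (mod 121)
49^10 ≡ 45 (mod 121)
49^11 ≡ 27 (mod 121)
49^22 ≡ 3 (mod 121)
49^55 ≡ 1 (mod 121) ✓
Therefore the multiplicative order of 49 modulo 121 is 55.

55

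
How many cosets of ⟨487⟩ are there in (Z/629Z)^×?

36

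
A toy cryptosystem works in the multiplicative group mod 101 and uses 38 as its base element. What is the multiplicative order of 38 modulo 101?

100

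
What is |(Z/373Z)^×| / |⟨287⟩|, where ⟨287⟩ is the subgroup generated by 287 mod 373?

By Lagrange's theorem, ord_373(287) divides φ(373) = 373 − 1 = 372 = 2^2 · 3 · 31.
Divisors of 372: 1, 2, 3, 4, 6, 12, 31, 62, 93, 124, 186, 372.
Check 287^d mod 373 for each divisor in increasing order:
287^1 ≡ 287
287^2 ≡ 309
287^3 ≡ 282
287^4 ≡ 366
287^6 ≡ 75
287^12 ≡ 30
287^31 ≡ 372
287^62 ≡ 1
Thus |⟨287⟩| = ord(287) = 62.
Index = |(Z/373Z)^×| / |⟨287⟩| = 372 / 62 = 6.

6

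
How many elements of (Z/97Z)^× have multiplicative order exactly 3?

2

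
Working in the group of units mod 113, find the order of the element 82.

Since 82 ∈ (Z/113Z)^×, its order divides φ(113) = 113 − 1 = 112 = 2^4 · 7.
Divisors of 112: 1, 2, 4, 7, 8, 14, 16, 28, 56, 112.
Test each divisor d:
82^1 ≡ 82 (mod 113)
82^2 ≡ 57 (mod 113)
82^4 ≡ 85 (mod 113)
82^7 ≡ 95 (mod 113)
82^8 ≡ 106 (mod 113)
82^14 ≡ 98 (mod 113)
82^16 ≡ 49 (mod 113)
82^28 ≡ 112 (mod 113)
82^56 ≡ 1 (mod 113) ✓
So ord_113(82) = 56.

56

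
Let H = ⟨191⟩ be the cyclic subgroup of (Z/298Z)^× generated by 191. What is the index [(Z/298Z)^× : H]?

2

The order of 191 must divide φ(298) = φ(2)·φ(149) = 1·148 = 148 = 2^2 · 37.
Divisors of 148: 1, 2, 4, 37, 74, 148.
Check 191^d mod 298 for each divisor in increasing order:
191^1 ≡ 191 (mod 298)
191^2 ≡ 125 (mod 298)
191^4 ≡ 129 (mod 298)
191^37 ≡ 297 (mod 298)
191^74 ≡ 1 (mod 298) ✓
The order of 191 is 74, so the subgroup it generates has 74 elements.
[(Z/298Z)^× : ⟨191⟩] = 148/74 = 2.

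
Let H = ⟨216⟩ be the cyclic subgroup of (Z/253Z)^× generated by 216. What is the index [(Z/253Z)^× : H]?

ord(216) | φ(253) = φ(11·23) = (11−1)·(23−1) = 10·22 = 220 = 2^2 · 5 · 11.
Divisors of 220: 1, 2, 4, 5, 10, 11, 20, 22, 44, 55, 110, 220.
Check 216^d mod 253 for each divisor in increasing order:
216^1 ≡ 216 (mod 253)
216^2 ≡ 104 (mod 253)
216^4 ≡ 190 (mod 253)
216^5 ≡ 54 (mod 253)
216^10 ≡ 133 (mod 253)
216^11 ≡ 139 (mod 253)
216^20 ≡ 232 (mod 253)
216^22 ≡ 93 (mod 253)
216^44 ≡ 47 (mod 253)
216^55 ≡ 208 (mod 253)
216^110 ≡ 1 (mod 253) ✓
Thus |⟨216⟩| = ord(216) = 110.
Index = |(Z/253Z)^×| / |⟨216⟩| = 220 / 110 = 2.

2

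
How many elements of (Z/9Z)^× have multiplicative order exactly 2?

1

φ(9) = φ(3^2) = 3·(3−1) = 6 = 2 · 3.
In a cyclic group of order 6, there are φ(d) elements of order d for each divisor d of 6, and zero for non-divisors.
2 | 6, and φ(2) = 2 − 1 = 1.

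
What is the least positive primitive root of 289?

3

φ(289) = φ(17^2) = 17·(17−1) = 272 = 2^4 · 17.
g is a primitive root iff g^(272/q) ≢ 1 (mod 289) for each prime q ∈ {2, 17}.
g = 2: 2^136 ≡ 1 — hits 1, so not a primitive root.
g = 3: 3^136 ≡ 288; 3^16 ≡ 171 — none is 1, so 3 is a primitive root.
So 3 is the smallest generator of (Z/289Z)^×.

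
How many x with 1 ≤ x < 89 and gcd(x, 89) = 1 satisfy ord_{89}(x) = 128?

0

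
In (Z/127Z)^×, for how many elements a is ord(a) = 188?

0

φ(127) = 127 − 1 = 126 = 2 · 3^2 · 7.
(Z/127Z)^× is cyclic (|G| = 126); a cyclic group of order m has exactly φ(d) elements of each order d | m, and none otherwise.
Since 188 ∤ 126, the count is 0.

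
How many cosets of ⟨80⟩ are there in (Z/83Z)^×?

ord(80) | φ(83) = 83 − 1 = 82 = 2 · 41.
Divisors of 82: 1, 2, 41, 82.
Check 80^d mod 83 for each divisor in increasing order:
80^1 ≡ 80 (mod 83)
80^2 ≡ 9 (mod 83)
80^41 ≡ 82 (mod 83)
80^82 ≡ 1 (mod 83) ✓
Thus |⟨80⟩| = ord(80) = 82.
The index is φ(83) / ord(80) = 82 / 82 = 1.

1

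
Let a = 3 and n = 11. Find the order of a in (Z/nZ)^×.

5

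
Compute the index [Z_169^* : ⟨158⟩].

1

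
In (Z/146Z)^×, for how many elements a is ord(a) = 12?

4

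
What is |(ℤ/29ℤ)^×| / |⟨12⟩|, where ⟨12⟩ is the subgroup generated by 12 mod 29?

7

The order of 12 must divide φ(29) = 29 − 1 = 28 = 2^2 · 7.
Divisors of 28: 1, 2, 4, 7, 14, 28.
Check 12^d mod 29 for each divisor in increasing order:
12^1 ≡ 12
12^2 ≡ 28
12^4 ≡ 1
The order of 12 is 4, so the subgroup it generates has 4 elements.
[(Z/29Z)^× : ⟨12⟩] = 28/4 = 7.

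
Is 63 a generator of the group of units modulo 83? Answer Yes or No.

No

φ(83) = 83 − 1 = 82 = 2 · 41.
Test 63^(82/q) mod 83 for each prime factor q of 82:
63^41 ≡ 1 (mod 83)  [q = 2: ≡ 1 ✗]
63^2 ≡ 68 (mod 83)  [q = 41: ≢ 1 ✓]
The check at q = 2 fails, so 63 generates a proper subgroup.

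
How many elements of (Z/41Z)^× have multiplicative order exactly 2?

φ(41) = 41 − 1 = 40 = 2^3 · 5.
In a cyclic group of order 40, there are φ(d) elements of order d for each divisor d of 40, and zero for non-divisors.
2 | 40, and φ(2) = 2 − 1 = 1.

1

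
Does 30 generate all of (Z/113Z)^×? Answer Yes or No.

φ(113) = 113 − 1 = 112 = 2^4 · 7.
30 is a primitive root mod 113 iff 30^(φ(113)/q) ≢ 1 for every prime q | φ(113), i.e. q ∈ {2, 7}.
30^56 ≡ 1 (mod 113)  [q = 2: ≡ 1 ✗]
30^16 ≡ 109 (mod 113)  [q = 7: ≢ 1 ✓]
The check at q = 2 fails, so 30 generates a proper subgroup.

No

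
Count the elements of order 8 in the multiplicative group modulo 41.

φ(41) = 41 − 1 = 40 = 2^3 · 5.
Since (Z/41Z)^× is cyclic of order 40, the number of elements of order d is φ(d) when d | 40 and 0 otherwise.
8 = 2^3 divides 40, and φ(8) = 4.

4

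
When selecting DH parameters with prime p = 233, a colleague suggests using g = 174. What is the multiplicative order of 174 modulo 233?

232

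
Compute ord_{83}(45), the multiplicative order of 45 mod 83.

82

Since 45 ∈ (Z/83Z)^×, its order divides φ(83) = 83 − 1 = 82 = 2 · 41.
Divisors of 82: 1, 2, 41, 82.
Evaluate successive powers at the divisors of 82:
45^1 ≡ 45
45^2 ≡ 33
45^41 ≡ 82
45^82 ≡ 1
The smallest such exponent is 82, so the order of 45 is 82.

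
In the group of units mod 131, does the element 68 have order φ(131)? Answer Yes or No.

φ(131) = 131 − 1 = 130 = 2 · 5 · 13.
An element g generates (Z/131Z)^× iff g^(130/q) ≢ 1 (mod 131) for each prime q ∈ {2, 5, 13}.
68^65 ≡ 130 (mod 131)  [q = 2: ≢ 1 ✓]
68^26 ≡ 1 (mod 131)  [q = 5: ≡ 1 ✗]
68^10 ≡ 45 (mod 131)  [q = 13: ≢ 1 ✓]
Since 68^26 ≡ 1, the order of 68 divides 26 < 130, so 68 is not a primitive root.

No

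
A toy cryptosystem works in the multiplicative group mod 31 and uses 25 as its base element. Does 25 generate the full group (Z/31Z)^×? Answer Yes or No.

No

φ(31) = 31 − 1 = 30 = 2 · 3 · 5.
An element g generates (Z/31Z)^× iff g^(30/q) ≢ 1 (mod 31) for each prime q ∈ {2, 3, 5}.
25^15 ≡ 1 (mod 31)  [q = 2: ≡ 1 ✗]
25^10 ≡ 25 (mod 31)  [q = 3: ≢ 1 ✓]
25^6 ≡ 1 (mod 31)  [q = 5: ≡ 1 ✗]
25^15 ≡ 1 shows ord(25) | 15, strictly less than φ(31); not a primitive root.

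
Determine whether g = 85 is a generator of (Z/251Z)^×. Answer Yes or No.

No

φ(251) = 251 − 1 = 250 = 2 · 5^3.
An element g generates (Z/251Z)^× iff g^(250/q) ≢ 1 (mod 251) for each prime q ∈ {2, 5}.
85^125 ≡ 1 (mod 251)  [q = 2: ≡ 1 ✗]
85^50 ≡ 149 (mod 251)  [q = 5: ≢ 1 ✓]
Since 85^125 ≡ 1, the order of 85 divides 125 < 250, so 85 is not a primitive root.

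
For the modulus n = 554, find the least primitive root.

5

φ(554) = φ(2)·φ(277) = 1·276 = 276 = 2^2 · 3 · 23.
Test candidates g = 2, 3, … against the prime factors q ∈ {2, 3, 23} of φ(554): g is a generator iff g^(276/q) ≢ 1 for every such q.
g = 2: gcd(2, 554) = 2 > 1, not a unit — skip.
g = 3: 3^138 ≡ 1 — hits 1, so not a primitive root.
g = 4: gcd(4, 554) = 2 > 1, not a unit — skip.
g = 5: 5^138 ≡ 553; 5^92 ≡ 393; 5^12 ≡ 27 — none is 1, so 5 is a primitive root.
So 5 is the smallest generator of (Z/554Z)^×.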